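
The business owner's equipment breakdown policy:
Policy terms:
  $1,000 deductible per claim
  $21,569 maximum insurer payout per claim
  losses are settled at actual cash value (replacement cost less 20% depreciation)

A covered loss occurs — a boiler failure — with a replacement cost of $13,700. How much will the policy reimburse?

$9,960

Depreciate 20%: the covered value is $13,700 × 0.8 = $10,960.
Subtract the deductible: $10,960 − $1,000 = $9,960.
$9,960 ≤ $21,569, so the limit doesn't bind; insurer pays $9,960.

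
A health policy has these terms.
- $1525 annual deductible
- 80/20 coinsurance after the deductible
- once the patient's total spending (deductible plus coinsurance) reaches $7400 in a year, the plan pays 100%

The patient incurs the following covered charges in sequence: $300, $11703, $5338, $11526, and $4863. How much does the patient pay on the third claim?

Claim 1 — $300: fully absorbed by the deductible. Patient owes $300 (running OOP $300).
Claim 2 — $11703: $1225 finishes the deductible; $10478 goes to coinsurance; 20% of $10478 = $2095.60. Patient pays $3320.60; OOP now $3620.60.
Claim 3 — $5338: 20% coinsurance on $5338 = $1067.60. Patient pays $1067.60; OOP now $4688.20.

$1067.60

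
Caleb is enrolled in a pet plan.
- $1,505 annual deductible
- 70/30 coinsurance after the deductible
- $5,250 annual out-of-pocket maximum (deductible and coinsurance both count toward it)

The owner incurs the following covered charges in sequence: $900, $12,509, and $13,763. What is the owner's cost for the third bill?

Claim 1 ($900): all of it applies to the deductible. Owner pays $900; OOP now $900.
Claim 2 ($12,509): $605 finishes the deductible; $11,904 goes to coinsurance; coinsurance $11,904 × 30% = $3,571.20. Owner pays $4,176.20; OOP now $5,076.20.
Claim 3 ($13,763): 30% coinsurance on $13,763 = $4,128.90. That would push OOP to $9,205.10, over the $5,250 cap, so owner pays $5,250 − $5,076.20 = $173.80.

$173.80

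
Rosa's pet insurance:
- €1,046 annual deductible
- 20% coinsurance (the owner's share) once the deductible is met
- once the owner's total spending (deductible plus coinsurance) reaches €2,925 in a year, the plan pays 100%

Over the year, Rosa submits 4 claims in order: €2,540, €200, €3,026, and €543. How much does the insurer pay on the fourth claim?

€434.40

Claim 1 (€2,540): €1,046 to deductible, leaving €1,494; 20% of €1,494 = €298.80. Owner owes €1,344.80 (running OOP €1,344.80). Insurer: €2,540 − €1,344.80 = €1,195.20.
Claim 2 (€200): deductible met; 20% of €200 = €40. Cost to owner: €40. OOP to date €1,384.80. Plan pays €200 − €40 = €160.
Claim 3 (€3,026): deductible already satisfied, so owner's share is 20% × €3,026 = €605.20. Owner owes €605.20 (running OOP €1,990). Plan pays €3,026 − €605.20 = €2,420.80.
Claim 4 (€543): deductible already satisfied, so owner's share is 20% × €543 = €108.60. Owner owes €108.60 (running OOP €2,098.60). Insurer: €543 − €108.60 = €434.40.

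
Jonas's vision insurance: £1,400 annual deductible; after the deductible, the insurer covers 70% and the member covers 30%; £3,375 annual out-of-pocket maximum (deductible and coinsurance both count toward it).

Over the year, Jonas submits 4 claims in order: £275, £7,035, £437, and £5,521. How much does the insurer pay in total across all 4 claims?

£9,893

Bill 1, £275: entire amount goes to the deductible. Member pays £275; OOP now £275. Plan pays £275 − £275 = £0.
Bill 2, £7,035: deductible takes £1,125, £5,910 remains; member's 30% is £1,773. Member pays £2,898; OOP now £3,173. Insurer: £7,035 − £2,898 = £4,137.
Bill 3, £437: 30% coinsurance on £437 = £131.10. Member owes £131.10 (running OOP £3,304.10). Plan pays £437 − £131.10 = £305.90.
Bill 4, £5,521: 30% coinsurance on £5,521 = £1,656.30. Adding that to £3,304.10 gives £4,960.40, past the £3,375 cap; member pays only £3,375 − £3,304.10 = £70.90. Insurer: £5,521 − £70.90 = £5,450.10.
Insurer total = bills − member's total = £13,268 − £3,375 = £9,893.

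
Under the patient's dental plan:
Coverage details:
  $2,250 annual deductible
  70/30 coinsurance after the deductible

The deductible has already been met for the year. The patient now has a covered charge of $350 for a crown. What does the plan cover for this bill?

With the deductible met, the entire $350 is subject to coinsurance.
Coinsurance: $350 × 30% = $105.
The insurer covers the remainder: $350 − $105 = $245.

$245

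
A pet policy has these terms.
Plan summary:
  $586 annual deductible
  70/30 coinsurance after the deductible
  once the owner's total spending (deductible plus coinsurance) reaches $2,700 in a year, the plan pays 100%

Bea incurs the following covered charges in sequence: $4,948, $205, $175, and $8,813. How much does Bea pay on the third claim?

Claim 1 — $4,948: deductible takes $586, $4,362 remains; owner's 30% is $1,308.60. Owner pays $1,894.60; OOP now $1,894.60.
Claim 2 — $205: deductible already satisfied, so owner's share is 30% × $205 = $61.50. Owner pays $61.50; OOP now $1,956.10.
Claim 3 — $175: deductible already satisfied, so owner's share is 30% × $175 = $52.50. Owner pays $52.50; OOP now $2,008.60.

$52.50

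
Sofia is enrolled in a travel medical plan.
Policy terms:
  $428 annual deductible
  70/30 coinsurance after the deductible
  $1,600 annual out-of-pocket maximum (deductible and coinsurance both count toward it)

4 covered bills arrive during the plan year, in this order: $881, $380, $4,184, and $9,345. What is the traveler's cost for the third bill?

Claim 1 — $881: $428 finishes the deductible; $453 goes to coinsurance; traveler's 30% is $135.90. Cost to traveler: $563.90. OOP to date $563.90.
Claim 2 — $380: deductible met; 30% of $380 = $114. Traveler pays $114; OOP now $677.90.
Claim 3 — $4,184: deductible already satisfied, so traveler's share is 30% × $4,184 = $1,255.20. That would push OOP to $1,933.10, over the $1,600 cap, so traveler pays $1,600 − $677.90 = $922.10.

$922.10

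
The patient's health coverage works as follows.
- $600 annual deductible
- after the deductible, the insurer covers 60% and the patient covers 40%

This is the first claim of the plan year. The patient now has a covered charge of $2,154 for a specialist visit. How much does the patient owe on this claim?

$1,221.60

The full $600 deductible is still open; $600 of this bill applies to it.
The remaining $1,554 (= $2,154 − $600) moves to coinsurance.
40% of $1,554 = $621.60 falls to the patient.
That puts the patient's cost at $600 + $621.60 = $1,221.60.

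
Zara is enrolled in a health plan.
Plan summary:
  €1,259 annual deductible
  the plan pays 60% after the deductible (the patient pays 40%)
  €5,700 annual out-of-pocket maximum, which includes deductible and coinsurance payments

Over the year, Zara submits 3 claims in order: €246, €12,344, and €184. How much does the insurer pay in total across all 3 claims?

€7,074

Bill 1, €246: all of it applies to the deductible. Patient owes €246 (running OOP €246). Plan pays €246 − €246 = €0.
Bill 2, €12,344: €1,013 finishes the deductible; €11,331 goes to coinsurance; coinsurance €11,331 × 40% = €4,532.40. Together that's €1,013 + €4,532.40 = €5,545.40. That would push OOP to €5,791.40, over the €5,700 cap, so patient pays €5,700 − €246 = €5,454. Plan pays €12,344 − €5,454 = €6,890.
Bill 3, €184: 40% coinsurance on €184 = €73.60. OOP would hit €5,773.60 > €5,700, so the cap limits the patient to €5,700 − €5,700 = €0. Plan pays €184 − €0 = €184.
Insurer total = bills − patient's total = €12,774 − €5,700 = €7,074.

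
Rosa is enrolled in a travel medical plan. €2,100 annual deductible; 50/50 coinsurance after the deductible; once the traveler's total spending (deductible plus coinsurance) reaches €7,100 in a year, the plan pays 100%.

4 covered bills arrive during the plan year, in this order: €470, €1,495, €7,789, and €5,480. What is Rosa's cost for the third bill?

€3,962

Bill 1, €470: fully absorbed by the deductible. Traveler owes €470 (running OOP €470).
Bill 2, €1,495: entire amount goes to the deductible. Traveler owes €1,495 (running OOP €1,965).
Bill 3, €7,789: deductible takes €135, €7,654 remains; 50% of €7,654 = €3,827. Traveler owes €3,962 (running OOP €5,927).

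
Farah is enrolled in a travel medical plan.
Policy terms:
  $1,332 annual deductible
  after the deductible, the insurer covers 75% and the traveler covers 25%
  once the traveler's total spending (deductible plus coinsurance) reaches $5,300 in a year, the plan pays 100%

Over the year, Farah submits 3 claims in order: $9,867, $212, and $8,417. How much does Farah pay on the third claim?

$1,781.25

Bill 1, $9,867: $1,332 finishes the deductible; $8,535 goes to coinsurance; coinsurance $8,535 × 25% = $2,133.75. Traveler pays $3,465.75; OOP now $3,465.75.
Bill 2, $212: 25% coinsurance on $212 = $53. Traveler pays $53; OOP now $3,518.75.
Bill 3, $8,417: deductible already satisfied, so traveler's share is 25% × $8,417 = $2,104.25. OOP would hit $5,623 > $5,300, so the cap limits the traveler to $5,300 − $3,518.75 = $1,781.25.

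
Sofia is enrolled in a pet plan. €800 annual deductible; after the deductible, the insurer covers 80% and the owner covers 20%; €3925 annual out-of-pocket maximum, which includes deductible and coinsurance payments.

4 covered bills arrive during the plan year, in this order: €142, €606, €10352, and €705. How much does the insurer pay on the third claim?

Bill 1, €142: all of it applies to the deductible. Owner owes €142 (running OOP €142). Plan pays €142 − €142 = €0.
Bill 2, €606: entire amount goes to the deductible. Cost to owner: €606. OOP to date €748. Plan pays €606 − €606 = €0.
Bill 3, €10352: €52 to deductible, leaving €10300; coinsurance €10300 × 20% = €2060. Owner pays €2112; OOP now €2860. Plan pays €10352 − €2112 = €8240.

€8240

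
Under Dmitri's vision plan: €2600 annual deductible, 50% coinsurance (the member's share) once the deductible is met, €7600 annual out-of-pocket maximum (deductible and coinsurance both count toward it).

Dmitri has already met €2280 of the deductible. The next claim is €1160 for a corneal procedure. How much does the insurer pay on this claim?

Remaining deductible: €2600 − €2280 = €320.
After the €320 deductible portion, €1160 − €320 = €840 is subject to coinsurance.
Member's 50% share of €840 is €420.
That puts the member's cost at €320 + €420 = €740 before any cap.
Total out-of-pocket so far would be €2280 + €740 = €3020, below the €7600 cap — no reduction.
The plan picks up €1160 − €740 = €420.

€420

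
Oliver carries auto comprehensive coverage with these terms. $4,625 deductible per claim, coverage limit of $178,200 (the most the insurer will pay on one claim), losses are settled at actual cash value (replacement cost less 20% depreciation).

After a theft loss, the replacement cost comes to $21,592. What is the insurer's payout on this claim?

$12,648.60

At 20% depreciation, ACV = $21,592 − $4,318.40 = $17,273.60.
After the deductible, $17,273.60 − $4,625 = $12,648.60 remains.
That's under the $178,200 cap, so the insurer reimburses the full $12,648.60.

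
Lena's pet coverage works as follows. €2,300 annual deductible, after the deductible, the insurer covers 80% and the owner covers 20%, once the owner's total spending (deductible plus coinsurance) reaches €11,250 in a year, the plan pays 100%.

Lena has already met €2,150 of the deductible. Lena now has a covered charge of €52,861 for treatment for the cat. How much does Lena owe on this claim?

Deductible still to meet: €2,300 − €2,150 = €150.
After the €150 deductible portion, €52,861 − €150 = €52,711 is subject to coinsurance.
Coinsurance: €52,711 × 20% = €10,542.20.
Owner responsibility before any cap: €150 + €10,542.20 = €10,692.20.
That would bring total out-of-pocket to €12,842.20, past the €11,250 cap. The owner is capped at €11,250 − €2,150 = €9,100 on this claim.

€9,100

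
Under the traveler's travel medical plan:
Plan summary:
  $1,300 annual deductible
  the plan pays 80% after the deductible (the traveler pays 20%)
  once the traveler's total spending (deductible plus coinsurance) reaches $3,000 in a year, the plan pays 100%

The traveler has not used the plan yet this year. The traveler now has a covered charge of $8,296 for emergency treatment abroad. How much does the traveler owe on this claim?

The full $1,300 deductible is still open; $1,300 of this bill applies to it.
The remaining $6,996 (= $8,296 − $1,300) moves to coinsurance.
Traveler's 20% share of $6,996 is $1,399.20.
So the traveler owes $1,300 + $1,399.20 = $2,699.20 before any cap.
Year-to-date out-of-pocket becomes $0 + $2,699.20 = $2,699.20, still under the $3,000 maximum, so no cap applies.

$2,699.20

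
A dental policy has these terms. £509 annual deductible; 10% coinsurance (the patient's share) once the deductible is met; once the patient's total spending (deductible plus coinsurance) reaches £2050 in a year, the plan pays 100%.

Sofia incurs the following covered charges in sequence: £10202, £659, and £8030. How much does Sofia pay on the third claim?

£505.80

Claim 1 — £10202: £509 to deductible, leaving £9693; coinsurance £9693 × 10% = £969.30. Patient owes £1478.30 (running OOP £1478.30).
Claim 2 — £659: deductible already satisfied, so patient's share is 10% × £659 = £65.90. Cost to patient: £65.90. OOP to date £1544.20.
Claim 3 — £8030: 10% coinsurance on £8030 = £803. That would push OOP to £2347.20, over the £2050 cap, so patient pays £2050 − £1544.20 = £505.80.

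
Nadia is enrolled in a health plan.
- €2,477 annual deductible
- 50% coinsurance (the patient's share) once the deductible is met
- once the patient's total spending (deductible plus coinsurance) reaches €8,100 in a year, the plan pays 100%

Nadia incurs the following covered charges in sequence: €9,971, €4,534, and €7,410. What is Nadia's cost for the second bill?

Bill 1, €9,971: €2,477 to deductible, leaving €7,494; patient's 50% is €3,747. Patient pays €6,224; OOP now €6,224.
Bill 2, €4,534: deductible already satisfied, so patient's share is 50% × €4,534 = €2,267. OOP would hit €8,491 > €8,100, so the cap limits the patient to €8,100 − €6,224 = €1,876.

€1,876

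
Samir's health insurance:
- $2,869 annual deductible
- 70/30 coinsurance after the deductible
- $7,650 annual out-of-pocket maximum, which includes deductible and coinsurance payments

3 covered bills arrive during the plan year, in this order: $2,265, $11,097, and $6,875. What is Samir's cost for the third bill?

Bill 1, $2,265: entire amount goes to the deductible. Patient owes $2,265 (running OOP $2,265).
Bill 2, $11,097: deductible takes $604, $10,493 remains; coinsurance $10,493 × 30% = $3,147.90. Patient pays $3,751.90; OOP now $6,016.90.
Bill 3, $6,875: 30% coinsurance on $6,875 = $2,062.50. OOP would hit $8,079.40 > $7,650, so the cap limits the patient to $7,650 − $6,016.90 = $1,633.10.

$1,633.10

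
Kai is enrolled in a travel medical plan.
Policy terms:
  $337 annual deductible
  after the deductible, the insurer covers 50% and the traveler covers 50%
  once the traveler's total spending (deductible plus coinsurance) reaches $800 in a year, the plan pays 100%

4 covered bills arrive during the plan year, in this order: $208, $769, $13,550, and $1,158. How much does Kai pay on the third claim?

$143

Claim 1 — $208: entire amount goes to the deductible. Cost to traveler: $208. OOP to date $208.
Claim 2 — $769: deductible takes $129, $640 remains; traveler's 50% is $320. Cost to traveler: $449. OOP to date $657.
Claim 3 — $13,550: deductible already satisfied, so traveler's share is 50% × $13,550 = $6,775. Adding that to $657 gives $7,432, past the $800 cap; traveler pays only $800 − $657 = $143.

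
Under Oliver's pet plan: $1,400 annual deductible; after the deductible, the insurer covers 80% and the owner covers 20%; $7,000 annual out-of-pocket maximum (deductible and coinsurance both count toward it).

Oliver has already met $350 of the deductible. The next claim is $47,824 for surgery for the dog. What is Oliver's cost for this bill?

Deductible still to meet: $1,400 − $350 = $1,050.
That leaves $47,824 − $1,050 = $46,774 for coinsurance.
Coinsurance: $46,774 × 20% = $9,354.80.
Owner responsibility before any cap: $1,050 + $9,354.80 = $10,404.80.
Adding $10,404.80 to the $350 already spent would give $10,754.80, which exceeds the $7,000 cap; the owner pays just $7,000 − $350 = $6,650.

$6,650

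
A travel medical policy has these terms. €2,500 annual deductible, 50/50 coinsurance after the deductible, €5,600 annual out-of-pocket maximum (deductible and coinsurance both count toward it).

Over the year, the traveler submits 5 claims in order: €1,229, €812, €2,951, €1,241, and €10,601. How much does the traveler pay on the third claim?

€1,705

Claim 1 — €1,229: fully absorbed by the deductible. Traveler pays €1,229; OOP now €1,229.
Claim 2 — €812: fully absorbed by the deductible. Traveler owes €812 (running OOP €2,041).
Claim 3 — €2,951: deductible takes €459, €2,492 remains; 50% of €2,492 = €1,246. Traveler pays €1,705; OOP now €3,746.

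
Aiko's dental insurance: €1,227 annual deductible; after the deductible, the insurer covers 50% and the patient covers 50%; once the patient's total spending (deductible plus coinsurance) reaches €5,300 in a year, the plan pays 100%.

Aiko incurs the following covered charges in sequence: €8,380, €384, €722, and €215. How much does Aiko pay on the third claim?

Bill 1, €8,380: €1,227 finishes the deductible; €7,153 goes to coinsurance; 50% of €7,153 = €3,576.50. Cost to patient: €4,803.50. OOP to date €4,803.50.
Bill 2, €384: 50% coinsurance on €384 = €192. Patient pays €192; OOP now €4,995.50.
Bill 3, €722: deductible met; 50% of €722 = €361. Adding that to €4,995.50 gives €5,356.50, past the €5,300 cap; patient pays only €5,300 − €4,995.50 = €304.50.

€304.50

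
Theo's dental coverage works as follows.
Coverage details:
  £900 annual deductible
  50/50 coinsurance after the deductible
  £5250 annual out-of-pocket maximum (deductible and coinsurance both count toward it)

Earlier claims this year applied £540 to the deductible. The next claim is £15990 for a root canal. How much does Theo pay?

£4710

Remaining deductible: £900 − £540 = £360.
The remaining £15630 (= £15990 − £360) moves to coinsurance.
Patient's 50% share of £15630 is £7815.
So the patient owes £360 + £7815 = £8175 before any cap.
Year-to-date out-of-pocket would reach £540 + £8175 = £8715, above the £5250 maximum, so the patient pays only £5250 − £540 = £4710.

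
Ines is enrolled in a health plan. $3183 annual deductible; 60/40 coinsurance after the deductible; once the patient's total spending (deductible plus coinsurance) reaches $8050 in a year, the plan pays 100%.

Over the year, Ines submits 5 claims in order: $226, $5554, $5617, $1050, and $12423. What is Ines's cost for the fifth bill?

$1161.40

Claim 1 ($226): entire amount goes to the deductible. Patient owes $226 (running OOP $226).
Claim 2 ($5554): $2957 to deductible, leaving $2597; patient's 40% is $1038.80. Patient owes $3995.80 (running OOP $4221.80).
Claim 3 ($5617): deductible already satisfied, so patient's share is 40% × $5617 = $2246.80. Patient owes $2246.80 (running OOP $6468.60).
Claim 4 ($1050): 40% coinsurance on $1050 = $420. Patient pays $420; OOP now $6888.60.
Claim 5 ($12423): 40% coinsurance on $12423 = $4969.20. Adding that to $6888.60 gives $11857.80, past the $8050 cap; patient pays only $8050 − $6888.60 = $1161.40.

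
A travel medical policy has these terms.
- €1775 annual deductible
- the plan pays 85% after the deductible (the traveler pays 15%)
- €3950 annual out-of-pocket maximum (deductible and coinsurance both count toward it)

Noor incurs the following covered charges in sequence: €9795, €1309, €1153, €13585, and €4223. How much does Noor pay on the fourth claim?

€602.70

Claim 1 (€9795): deductible takes €1775, €8020 remains; 15% of €8020 = €1203. Cost to traveler: €2978. OOP to date €2978.
Claim 2 (€1309): deductible already satisfied, so traveler's share is 15% × €1309 = €196.35. Cost to traveler: €196.35. OOP to date €3174.35.
Claim 3 (€1153): deductible already satisfied, so traveler's share is 15% × €1153 = €172.95. Traveler owes €172.95 (running OOP €3347.30).
Claim 4 (€13585): deductible met; 15% of €13585 = €2037.75. OOP would hit €5385.05 > €3950, so the cap limits the traveler to €3950 − €3347.30 = €602.70.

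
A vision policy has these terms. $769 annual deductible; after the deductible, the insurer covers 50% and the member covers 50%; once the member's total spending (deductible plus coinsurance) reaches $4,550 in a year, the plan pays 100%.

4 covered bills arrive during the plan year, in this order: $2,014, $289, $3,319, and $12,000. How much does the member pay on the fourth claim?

Claim 1 ($2,014): $769 to deductible, leaving $1,245; member's 50% is $622.50. Cost to member: $1,391.50. OOP to date $1,391.50.
Claim 2 ($289): 50% coinsurance on $289 = $144.50. Member pays $144.50; OOP now $1,536.
Claim 3 ($3,319): deductible met; 50% of $3,319 = $1,659.50. Cost to member: $1,659.50. OOP to date $3,195.50.
Claim 4 ($12,000): deductible met; 50% of $12,000 = $6,000. Adding that to $3,195.50 gives $9,195.50, past the $4,550 cap; member pays only $4,550 − $3,195.50 = $1,354.50.

$1,354.50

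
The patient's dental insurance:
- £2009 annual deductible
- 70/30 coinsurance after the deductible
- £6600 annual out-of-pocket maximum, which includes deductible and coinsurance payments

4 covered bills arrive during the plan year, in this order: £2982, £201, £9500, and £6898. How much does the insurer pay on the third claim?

#1 (£2982): £2009 finishes the deductible; £973 goes to coinsurance; patient's 30% is £291.90. Patient pays £2300.90; OOP now £2300.90. Plan pays £2982 − £2300.90 = £681.10.
#2 (£201): 30% coinsurance on £201 = £60.30. Cost to patient: £60.30. OOP to date £2361.20. Insurer: £201 − £60.30 = £140.70.
#3 (£9500): deductible already satisfied, so patient's share is 30% × £9500 = £2850. Cost to patient: £2850. OOP to date £5211.20. Plan pays £9500 − £2850 = £6650.

£6650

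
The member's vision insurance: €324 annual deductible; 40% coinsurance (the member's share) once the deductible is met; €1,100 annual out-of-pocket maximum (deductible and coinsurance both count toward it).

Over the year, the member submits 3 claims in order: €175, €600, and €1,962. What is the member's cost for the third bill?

Claim 1 — €175: all of it applies to the deductible. Member pays €175; OOP now €175.
Claim 2 — €600: €149 to deductible, leaving €451; member's 40% is €180.40. Member owes €329.40 (running OOP €504.40).
Claim 3 — €1,962: deductible met; 40% of €1,962 = €784.80. That would push OOP to €1,289.20, over the €1,100 cap, so member pays €1,100 − €504.40 = €595.60.

€595.60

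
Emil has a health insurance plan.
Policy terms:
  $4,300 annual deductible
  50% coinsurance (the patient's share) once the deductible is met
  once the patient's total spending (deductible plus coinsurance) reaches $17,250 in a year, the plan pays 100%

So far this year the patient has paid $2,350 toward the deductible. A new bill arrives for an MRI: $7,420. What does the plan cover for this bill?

$2,735

$2,350 of the $4,300 deductible is already met, leaving $1,950.
The remaining $5,470 (= $7,420 − $1,950) moves to coinsurance.
Coinsurance: $5,470 × 50% = $2,735.
That puts the patient's cost at $1,950 + $2,735 = $4,685 before any cap.
Cumulative spending $2,350 + $4,685 = $7,035 stays under the $17,250 maximum.
The plan picks up $7,420 − $4,685 = $2,735.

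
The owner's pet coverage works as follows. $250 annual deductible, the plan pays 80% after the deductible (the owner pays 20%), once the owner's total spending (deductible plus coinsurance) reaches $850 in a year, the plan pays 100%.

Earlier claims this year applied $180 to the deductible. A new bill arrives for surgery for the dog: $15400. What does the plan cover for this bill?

Deductible still to meet: $250 − $180 = $70.
That leaves $15400 − $70 = $15330 for coinsurance.
Owner's 20% share of $15330 is $3066.
That puts the owner's cost at $70 + $3066 = $3136 before any cap.
Adding $3136 to the $180 already spent would give $3316, which exceeds the $850 cap; the owner pays just $850 − $180 = $670.
Insurer pays the balance: $15400 − $670 = $14730.

$14730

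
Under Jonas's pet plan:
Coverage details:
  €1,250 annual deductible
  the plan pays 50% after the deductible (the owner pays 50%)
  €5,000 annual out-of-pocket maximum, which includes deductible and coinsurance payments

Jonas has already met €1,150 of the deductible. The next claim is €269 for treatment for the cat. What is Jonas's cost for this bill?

€184.50

Remaining deductible: €1,250 − €1,150 = €100.
That leaves €269 − €100 = €169 for coinsurance.
Coinsurance: €169 × 50% = €84.50.
That puts the owner's cost at €100 + €84.50 = €184.50 before any cap.
Year-to-date out-of-pocket becomes €1,150 + €184.50 = €1,334.50, still under the €5,000 maximum, so no cap applies.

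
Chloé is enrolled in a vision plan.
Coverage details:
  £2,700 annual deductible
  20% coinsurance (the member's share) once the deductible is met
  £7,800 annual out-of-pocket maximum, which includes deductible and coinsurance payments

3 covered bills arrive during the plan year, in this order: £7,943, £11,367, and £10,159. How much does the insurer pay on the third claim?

£8,381

#1 (£7,943): £2,700 finishes the deductible; £5,243 goes to coinsurance; member's 20% is £1,048.60. Member pays £3,748.60; OOP now £3,748.60. Plan pays £7,943 − £3,748.60 = £4,194.40.
#2 (£11,367): deductible met; 20% of £11,367 = £2,273.40. Member pays £2,273.40; OOP now £6,022. Insurer: £11,367 − £2,273.40 = £9,093.60.
#3 (£10,159): deductible met; 20% of £10,159 = £2,031.80. OOP would hit £8,053.80 > £7,800, so the cap limits the member to £7,800 − £6,022 = £1,778. Insurer: £10,159 − £1,778 = £8,381.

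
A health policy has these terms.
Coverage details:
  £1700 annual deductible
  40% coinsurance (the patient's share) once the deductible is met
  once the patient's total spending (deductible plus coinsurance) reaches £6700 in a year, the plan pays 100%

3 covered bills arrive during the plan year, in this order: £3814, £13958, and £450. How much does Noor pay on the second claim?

£4154.40

Claim 1 — £3814: deductible takes £1700, £2114 remains; patient's 40% is £845.60. Patient owes £2545.60 (running OOP £2545.60).
Claim 2 — £13958: deductible already satisfied, so patient's share is 40% × £13958 = £5583.20. That would push OOP to £8128.80, over the £6700 cap, so patient pays £6700 − £2545.60 = £4154.40.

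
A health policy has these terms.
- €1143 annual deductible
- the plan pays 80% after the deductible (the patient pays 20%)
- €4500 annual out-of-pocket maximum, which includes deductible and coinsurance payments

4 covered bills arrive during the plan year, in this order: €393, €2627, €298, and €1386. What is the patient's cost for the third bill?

€59.60

Claim 1 — €393: fully absorbed by the deductible. Patient owes €393 (running OOP €393).
Claim 2 — €2627: deductible takes €750, €1877 remains; coinsurance €1877 × 20% = €375.40. Patient pays €1125.40; OOP now €1518.40.
Claim 3 — €298: 20% coinsurance on €298 = €59.60. Patient owes €59.60 (running OOP €1578).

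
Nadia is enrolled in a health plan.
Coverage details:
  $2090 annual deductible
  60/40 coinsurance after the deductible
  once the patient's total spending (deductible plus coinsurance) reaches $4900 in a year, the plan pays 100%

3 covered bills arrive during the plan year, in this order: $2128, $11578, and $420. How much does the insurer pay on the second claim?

#1 ($2128): $2090 finishes the deductible; $38 goes to coinsurance; coinsurance $38 × 40% = $15.20. Cost to patient: $2105.20. OOP to date $2105.20. Insurer: $2128 − $2105.20 = $22.80.
#2 ($11578): deductible met; 40% of $11578 = $4631.20. That would push OOP to $6736.40, over the $4900 cap, so patient pays $4900 − $2105.20 = $2794.80. Plan pays $11578 − $2794.80 = $8783.20.

$8783.20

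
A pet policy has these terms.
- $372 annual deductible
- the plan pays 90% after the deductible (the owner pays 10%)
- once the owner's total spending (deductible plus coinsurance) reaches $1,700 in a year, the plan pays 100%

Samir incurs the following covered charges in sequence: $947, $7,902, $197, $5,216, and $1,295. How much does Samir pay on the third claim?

$19.70

Claim 1 — $947: $372 to deductible, leaving $575; 10% of $575 = $57.50. Owner owes $429.50 (running OOP $429.50).
Claim 2 — $7,902: 10% coinsurance on $7,902 = $790.20. Owner owes $790.20 (running OOP $1,219.70).
Claim 3 — $197: 10% coinsurance on $197 = $19.70. Cost to owner: $19.70. OOP to date $1,239.40.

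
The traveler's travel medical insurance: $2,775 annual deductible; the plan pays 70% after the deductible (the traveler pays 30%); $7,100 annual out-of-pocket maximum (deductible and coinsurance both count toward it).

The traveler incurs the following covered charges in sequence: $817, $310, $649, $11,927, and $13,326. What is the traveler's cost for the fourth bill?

$4,277.40

Claim 1 ($817): entire amount goes to the deductible. Traveler pays $817; OOP now $817.
Claim 2 ($310): fully absorbed by the deductible. Cost to traveler: $310. OOP to date $1,127.
Claim 3 ($649): all of it applies to the deductible. Cost to traveler: $649. OOP to date $1,776.
Claim 4 ($11,927): deductible takes $999, $10,928 remains; coinsurance $10,928 × 30% = $3,278.40. Cost to traveler: $4,277.40. OOP to date $6,053.40.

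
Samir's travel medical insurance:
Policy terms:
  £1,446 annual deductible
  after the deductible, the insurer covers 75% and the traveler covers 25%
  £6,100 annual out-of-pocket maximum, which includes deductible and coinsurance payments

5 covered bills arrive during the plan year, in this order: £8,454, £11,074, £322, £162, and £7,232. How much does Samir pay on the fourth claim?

£40.50

Claim 1 — £8,454: £1,446 to deductible, leaving £7,008; coinsurance £7,008 × 25% = £1,752. Cost to traveler: £3,198. OOP to date £3,198.
Claim 2 — £11,074: deductible already satisfied, so traveler's share is 25% × £11,074 = £2,768.50. Traveler pays £2,768.50; OOP now £5,966.50.
Claim 3 — £322: deductible already satisfied, so traveler's share is 25% × £322 = £80.50. Cost to traveler: £80.50. OOP to date £6,047.
Claim 4 — £162: 25% coinsurance on £162 = £40.50. Traveler pays £40.50; OOP now £6,087.50.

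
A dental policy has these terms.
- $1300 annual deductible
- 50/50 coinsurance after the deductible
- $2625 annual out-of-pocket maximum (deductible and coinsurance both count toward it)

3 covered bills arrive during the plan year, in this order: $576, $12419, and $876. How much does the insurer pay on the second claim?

#1 ($576): fully absorbed by the deductible. Patient pays $576; OOP now $576. Plan pays $576 − $576 = $0.
#2 ($12419): deductible takes $724, $11695 remains; coinsurance $11695 × 50% = $5847.50. Deductible plus coinsurance: $724 + $5847.50 = $6571.50. Adding that to $576 gives $7147.50, past the $2625 cap; patient pays only $2625 − $576 = $2049. Insurer: $12419 − $2049 = $10370.

$10370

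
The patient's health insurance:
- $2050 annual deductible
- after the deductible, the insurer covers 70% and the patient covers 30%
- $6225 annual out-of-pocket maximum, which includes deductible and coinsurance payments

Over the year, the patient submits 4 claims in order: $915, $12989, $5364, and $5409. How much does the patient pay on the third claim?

$618.80

Claim 1 — $915: fully absorbed by the deductible. Patient owes $915 (running OOP $915).
Claim 2 — $12989: $1135 finishes the deductible; $11854 goes to coinsurance; 30% of $11854 = $3556.20. Patient pays $4691.20; OOP now $5606.20.
Claim 3 — $5364: deductible already satisfied, so patient's share is 30% × $5364 = $1609.20. Adding that to $5606.20 gives $7215.40, past the $6225 cap; patient pays only $6225 − $5606.20 = $618.80.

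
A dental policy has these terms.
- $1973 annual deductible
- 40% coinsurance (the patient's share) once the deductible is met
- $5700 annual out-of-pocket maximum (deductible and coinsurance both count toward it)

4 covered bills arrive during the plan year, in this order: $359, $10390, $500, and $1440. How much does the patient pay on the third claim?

$200

Bill 1, $359: fully absorbed by the deductible. Cost to patient: $359. OOP to date $359.
Bill 2, $10390: $1614 finishes the deductible; $8776 goes to coinsurance; patient's 40% is $3510.40. Patient owes $5124.40 (running OOP $5483.40).
Bill 3, $500: deductible met; 40% of $500 = $200. Patient owes $200 (running OOP $5683.40).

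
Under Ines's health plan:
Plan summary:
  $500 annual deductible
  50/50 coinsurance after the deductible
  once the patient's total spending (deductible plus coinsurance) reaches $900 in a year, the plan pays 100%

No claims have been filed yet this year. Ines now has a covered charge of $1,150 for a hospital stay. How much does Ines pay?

$825

Nothing has been paid toward the $500 deductible, so the first $500 of this charge is applied there.
The remaining $650 (= $1,150 − $500) moves to coinsurance.
Patient's 50% share of $650 is $325.
That puts the patient's cost at $500 + $325 = $825 before any cap.
Year-to-date out-of-pocket becomes $0 + $825 = $825, still under the $900 maximum, so no cap applies.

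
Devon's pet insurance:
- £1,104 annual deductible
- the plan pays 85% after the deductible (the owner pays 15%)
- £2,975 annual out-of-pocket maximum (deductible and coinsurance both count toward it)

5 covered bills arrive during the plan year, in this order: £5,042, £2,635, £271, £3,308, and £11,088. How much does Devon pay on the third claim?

Claim 1 (£5,042): deductible takes £1,104, £3,938 remains; 15% of £3,938 = £590.70. Owner pays £1,694.70; OOP now £1,694.70.
Claim 2 (£2,635): deductible already satisfied, so owner's share is 15% × £2,635 = £395.25. Cost to owner: £395.25. OOP to date £2,089.95.
Claim 3 (£271): 15% coinsurance on £271 = £40.65. Owner pays £40.65; OOP now £2,130.60.

£40.65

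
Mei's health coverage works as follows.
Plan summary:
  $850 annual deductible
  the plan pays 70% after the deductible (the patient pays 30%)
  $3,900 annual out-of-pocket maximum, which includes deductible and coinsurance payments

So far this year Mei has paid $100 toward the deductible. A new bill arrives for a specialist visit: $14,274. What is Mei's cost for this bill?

$3,800

$100 of the $850 deductible is already met, leaving $750.
After the $750 deductible portion, $14,274 − $750 = $13,524 is subject to coinsurance.
30% of $13,524 = $4,057.20 falls to the patient.
Patient responsibility before any cap: $750 + $4,057.20 = $4,807.20.
Year-to-date out-of-pocket would reach $100 + $4,807.20 = $4,907.20, above the $3,900 maximum, so the patient pays only $3,900 − $100 = $3,800.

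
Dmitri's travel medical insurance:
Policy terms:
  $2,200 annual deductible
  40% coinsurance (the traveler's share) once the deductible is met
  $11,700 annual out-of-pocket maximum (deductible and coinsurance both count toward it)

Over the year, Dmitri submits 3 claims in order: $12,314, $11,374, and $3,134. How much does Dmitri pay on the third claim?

$904.80

Claim 1 — $12,314: $2,200 finishes the deductible; $10,114 goes to coinsurance; traveler's 40% is $4,045.60. Cost to traveler: $6,245.60. OOP to date $6,245.60.
Claim 2 — $11,374: deductible met; 40% of $11,374 = $4,549.60. Traveler owes $4,549.60 (running OOP $10,795.20).
Claim 3 — $3,134: deductible already satisfied, so traveler's share is 40% × $3,134 = $1,253.60. OOP would hit $12,048.80 > $11,700, so the cap limits the traveler to $11,700 − $10,795.20 = $904.80.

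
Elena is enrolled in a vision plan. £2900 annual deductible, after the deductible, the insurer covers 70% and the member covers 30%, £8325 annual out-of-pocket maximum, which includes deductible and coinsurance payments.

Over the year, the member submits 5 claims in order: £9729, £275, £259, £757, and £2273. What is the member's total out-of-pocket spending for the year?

£6017.90

Claim 1 (£9729): £2900 to deductible, leaving £6829; 30% of £6829 = £2048.70. Cost to member: £4948.70. OOP to date £4948.70.
Claim 2 (£275): deductible already satisfied, so member's share is 30% × £275 = £82.50. Member owes £82.50 (running OOP £5031.20).
Claim 3 (£259): 30% coinsurance on £259 = £77.70. Cost to member: £77.70. OOP to date £5108.90.
Claim 4 (£757): deductible met; 30% of £757 = £227.10. Cost to member: £227.10. OOP to date £5336.
Claim 5 (£2273): deductible already satisfied, so member's share is 30% × £2273 = £681.90. Member pays £681.90; OOP now £6017.90.
Total paid by the member: £4948.70 + £82.50 + £77.70 + £227.10 + £681.90 = £6017.90.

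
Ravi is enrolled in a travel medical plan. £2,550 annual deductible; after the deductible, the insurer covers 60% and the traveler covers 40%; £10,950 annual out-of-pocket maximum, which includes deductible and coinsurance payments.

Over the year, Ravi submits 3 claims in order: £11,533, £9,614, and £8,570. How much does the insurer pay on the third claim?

£7,608.80

Claim 1 — £11,533: deductible takes £2,550, £8,983 remains; traveler's 40% is £3,593.20. Traveler owes £6,143.20 (running OOP £6,143.20). Plan pays £11,533 − £6,143.20 = £5,389.80.
Claim 2 — £9,614: deductible met; 40% of £9,614 = £3,845.60. Traveler pays £3,845.60; OOP now £9,988.80. Plan pays £9,614 − £3,845.60 = £5,768.40.
Claim 3 — £8,570: deductible already satisfied, so traveler's share is 40% × £8,570 = £3,428. That would push OOP to £13,416.80, over the £10,950 cap, so traveler pays £10,950 − £9,988.80 = £961.20. Insurer: £8,570 − £961.20 = £7,608.80.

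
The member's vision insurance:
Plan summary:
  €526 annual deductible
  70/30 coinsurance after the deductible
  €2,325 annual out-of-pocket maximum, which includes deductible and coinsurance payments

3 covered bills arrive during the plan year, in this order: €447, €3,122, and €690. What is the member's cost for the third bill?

Claim 1 — €447: fully absorbed by the deductible. Member owes €447 (running OOP €447).
Claim 2 — €3,122: €79 to deductible, leaving €3,043; 30% of €3,043 = €912.90. Member owes €991.90 (running OOP €1,438.90).
Claim 3 — €690: 30% coinsurance on €690 = €207. Cost to member: €207. OOP to date €1,645.90.

€207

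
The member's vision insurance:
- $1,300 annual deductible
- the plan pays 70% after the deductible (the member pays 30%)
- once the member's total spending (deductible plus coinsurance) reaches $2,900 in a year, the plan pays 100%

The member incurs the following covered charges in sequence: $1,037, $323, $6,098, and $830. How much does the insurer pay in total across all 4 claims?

$5,388

Bill 1, $1,037: fully absorbed by the deductible. Cost to member: $1,037. OOP to date $1,037. Plan pays $1,037 − $1,037 = $0.
Bill 2, $323: deductible takes $263, $60 remains; member's 30% is $18. Member owes $281 (running OOP $1,318). Plan pays $323 − $281 = $42.
Bill 3, $6,098: deductible met; 30% of $6,098 = $1,829.40. OOP would hit $3,147.40 > $2,900, so the cap limits the member to $2,900 − $1,318 = $1,582. Insurer: $6,098 − $1,582 = $4,516.
Bill 4, $830: 30% coinsurance on $830 = $249. That would push OOP to $3,149, over the $2,900 cap, so member pays $2,900 − $2,900 = $0. Plan pays $830 − $0 = $830.
Insurer total = bills − member's total = $8,288 − $2,900 = $5,388.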